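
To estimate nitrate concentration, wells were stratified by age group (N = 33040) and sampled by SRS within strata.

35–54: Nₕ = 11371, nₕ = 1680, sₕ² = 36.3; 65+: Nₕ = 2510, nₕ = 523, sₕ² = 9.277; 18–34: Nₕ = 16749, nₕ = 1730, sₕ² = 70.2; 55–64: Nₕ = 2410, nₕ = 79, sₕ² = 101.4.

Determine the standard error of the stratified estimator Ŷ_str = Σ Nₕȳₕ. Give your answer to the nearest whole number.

Var(Ŷ_str) = Σₕ Nₕ²(1 − fₕ)sₕ²/nₕ.
35–54: 11371²·(1 − 1680/11371)·36.3/1680 = 2.3810285 × 10^6.
65+: 2510²·(1 − 523/2510)·9.277/523 = 88466.217.
18–34: 16749²·(1 − 1730/16749)·70.2/1730 = 1.0207536 × 10^7.
55–64: 2410²·(1 − 79/2410)·101.4/79 = 7.2105797 × 10^6.
Sum = 1.988761 × 10^7.
SE = √(1.988761 × 10^7) = 4460.

4460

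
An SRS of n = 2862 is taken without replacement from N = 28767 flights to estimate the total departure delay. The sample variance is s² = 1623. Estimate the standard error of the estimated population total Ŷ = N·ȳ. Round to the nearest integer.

20557

Var(Ŷ) = N²·Var(ȳ) = N²·(1 − n/N)·s²/n.
f = 2862/28767 = 0.09948900; Var(ȳ) = 0.90051100·1623/2862 = 0.51066714.
Var(Ŷ) = 28767² · 0.51066714 = 4.2259763 × 10^8.
SE(Ŷ) = √(4.2259763 × 10^8) = 20557.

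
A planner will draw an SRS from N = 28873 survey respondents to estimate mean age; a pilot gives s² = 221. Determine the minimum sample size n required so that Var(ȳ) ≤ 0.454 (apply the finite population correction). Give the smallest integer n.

Without fpc, n₀ = s²/D = 221/0.454 = 486.7841.
With fpc, (1 − n/N)·s²/n ≤ D requires n ≥ n₀/(1 + n₀/N) = 486.7841/(1 + 486.7841/28873) = 478.7132.
Rounding up, n = 479.

479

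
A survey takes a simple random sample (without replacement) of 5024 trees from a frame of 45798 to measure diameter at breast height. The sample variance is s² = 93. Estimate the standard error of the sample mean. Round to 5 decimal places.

0.12838

Under SRS without replacement, Var(ȳ) = (1 − f)·s²/n with f = n/N = 5024/45798 = 0.10969911.
Var(ȳ) = (1 − 0.10969911)·93/5024 = 0.89030089·0.018511146 = 0.01648049.
SE(ȳ) = √(0.01648049) = 0.12838.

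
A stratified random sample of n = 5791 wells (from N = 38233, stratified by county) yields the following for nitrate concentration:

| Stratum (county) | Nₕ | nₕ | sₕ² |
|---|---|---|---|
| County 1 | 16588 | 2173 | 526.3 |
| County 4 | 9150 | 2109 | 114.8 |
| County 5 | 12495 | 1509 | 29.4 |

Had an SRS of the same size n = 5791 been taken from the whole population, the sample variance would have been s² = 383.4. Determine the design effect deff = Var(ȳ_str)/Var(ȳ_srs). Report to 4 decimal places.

0.7805

Var(ȳ_str) = Σ Wₕ²(1−fₕ)sₕ²/nₕ with Wₕ = Nₕ/38233:
  County 1: (16588/38233)²·(1−2173/16588)·526.3/2173 = 0.039619187
  County 4: (9150/38233)²·(1−2109/9150)·114.8/2109 = 0.0023990759
  County 5: (12495/38233)²·(1−1509/12495)·29.4/1509 = 0.0018296044
  → Var(ȳ_str) = 0.043847867.
Var(ȳ_srs) = (1 − 5791/38233)·383.4/5791 = 0.056178196.
deff = 0.043847867 / 0.056178196 = 0.7805.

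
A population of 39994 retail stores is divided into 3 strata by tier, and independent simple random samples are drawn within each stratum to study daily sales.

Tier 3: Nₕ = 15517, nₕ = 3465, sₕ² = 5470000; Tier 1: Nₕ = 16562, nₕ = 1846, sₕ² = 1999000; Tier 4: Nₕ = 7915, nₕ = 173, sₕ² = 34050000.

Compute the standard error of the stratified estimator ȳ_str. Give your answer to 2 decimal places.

88.82

Var(ȳ_str) = Σₕ Wₕ²(1 − fₕ)sₕ²/nₕ with Wₕ = Nₕ/N, N = 39994.
Tier 3: Wₕ = 0.38798320; term = 0.38798320²·(1 − 0.22330347)·5470000/3465 = 184.57007.
Tier 1: Wₕ = 0.41411212; term = 0.41411212²·(1 − 0.11145997)·1999000/1846 = 165.00381.
Tier 4: Wₕ = 0.19790469; term = 0.19790469²·(1 − 0.02185723)·34050000/173 = 7540.2443.
Sum = 7889.8182.
SE = √(7889.8182) = 88.82.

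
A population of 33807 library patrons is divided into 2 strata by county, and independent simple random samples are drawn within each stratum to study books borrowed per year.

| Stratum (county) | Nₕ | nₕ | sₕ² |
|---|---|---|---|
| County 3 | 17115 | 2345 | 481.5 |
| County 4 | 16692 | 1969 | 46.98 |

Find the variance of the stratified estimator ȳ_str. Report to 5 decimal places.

0.05055

Var(ȳ_str) = Σₕ Wₕ²(1 − fₕ)sₕ²/nₕ with Wₕ = Nₕ/N, N = 33807.
County 3: Wₕ = 0.50625610; term = 0.50625610²·(1 − 0.13701431)·481.5/2345 = 0.045414818.
County 4: Wₕ = 0.49374390; term = 0.49374390²·(1 − 0.11796070)·46.98/1969 = 0.0051304885.
Sum = 0.050545307.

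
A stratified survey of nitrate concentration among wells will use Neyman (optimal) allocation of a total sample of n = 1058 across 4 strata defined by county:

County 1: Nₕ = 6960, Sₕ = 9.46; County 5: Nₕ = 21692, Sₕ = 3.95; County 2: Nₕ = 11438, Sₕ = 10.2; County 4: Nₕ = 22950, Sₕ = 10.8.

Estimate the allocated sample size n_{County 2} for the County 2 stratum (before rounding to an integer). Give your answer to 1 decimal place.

Neyman allocation: nₕ = n·NₕSₕ / Σⱼ NⱼSⱼ.
Σ NⱼSⱼ = 6960·9.46 + 21692·3.95 + 11438·10.2 + 22950·10.8 = 516052.6.
n_{County 2} = 1058·11438·10.2 / 516052.6 = 239.2.

239.2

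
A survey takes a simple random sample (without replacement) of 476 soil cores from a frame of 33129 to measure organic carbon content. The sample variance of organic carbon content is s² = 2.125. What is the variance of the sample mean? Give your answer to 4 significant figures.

Under SRS without replacement, Var(ȳ) = (1 − f)·s²/n with f = n/N = 476/33129 = 0.01436808.
Var(ȳ) = (1 − 0.01436808)·2.125/476 = 0.98563192·0.0044642857 = 0.0044001425.

0.004400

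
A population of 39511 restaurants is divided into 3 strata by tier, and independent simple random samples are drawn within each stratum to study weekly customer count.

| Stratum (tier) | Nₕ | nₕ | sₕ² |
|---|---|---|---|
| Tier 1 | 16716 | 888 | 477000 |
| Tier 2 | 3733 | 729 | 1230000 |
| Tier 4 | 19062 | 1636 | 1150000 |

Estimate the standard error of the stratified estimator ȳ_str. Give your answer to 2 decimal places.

Var(ȳ_str) = Σₕ Wₕ²(1 − fₕ)sₕ²/nₕ with Wₕ = Nₕ/N, N = 39511.
Tier 1: Wₕ = 0.42307206; term = 0.42307206²·(1 − 0.05312276)·477000/888 = 91.039062.
Tier 2: Wₕ = 0.09448002; term = 0.09448002²·(1 − 0.19528529)·1230000/729 = 12.119912.
Tier 4: Wₕ = 0.48244793; term = 0.48244793²·(1 − 0.08582520)·1150000/1636 = 149.57006.
Sum = 252.72903.
SE = √(252.72903) = 15.90.

15.90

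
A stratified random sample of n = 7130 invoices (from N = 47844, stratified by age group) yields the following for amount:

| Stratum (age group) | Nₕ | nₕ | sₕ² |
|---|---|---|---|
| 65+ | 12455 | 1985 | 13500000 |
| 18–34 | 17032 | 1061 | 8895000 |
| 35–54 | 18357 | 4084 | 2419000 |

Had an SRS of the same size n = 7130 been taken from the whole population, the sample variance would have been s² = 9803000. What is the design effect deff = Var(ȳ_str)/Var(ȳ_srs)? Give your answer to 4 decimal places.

1.2406

Var(ȳ_str) = Σ Wₕ²(1−fₕ)sₕ²/nₕ with Wₕ = Nₕ/47844:
  65+: (12455/47844)²·(1−1985/12455)·13500000/1985 = 387.44379
  18–34: (17032/47844)²·(1−1061/17032)·8895000/1061 = 996.26154
  35–54: (18357/47844)²·(1−4084/18357)·2419000/4084 = 67.79726
  → Var(ȳ_str) = 1451.5026.
Var(ȳ_srs) = (1 − 7130/47844)·9803000/7130 = 1169.9997.
deff = 1451.5026 / 1169.9997 = 1.2406.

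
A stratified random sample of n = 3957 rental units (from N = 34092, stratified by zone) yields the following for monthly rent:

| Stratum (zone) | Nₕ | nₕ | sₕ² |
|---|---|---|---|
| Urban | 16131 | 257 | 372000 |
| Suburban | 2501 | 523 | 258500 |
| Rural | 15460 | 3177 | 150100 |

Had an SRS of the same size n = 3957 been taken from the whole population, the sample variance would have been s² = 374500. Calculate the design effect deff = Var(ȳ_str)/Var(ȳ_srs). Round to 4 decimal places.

Var(ȳ_str) = Σ Wₕ²(1−fₕ)sₕ²/nₕ with Wₕ = Nₕ/34092:
  Urban: (16131/34092)²·(1−257/16131)·372000/257 = 318.89854
  Suburban: (2501/34092)²·(1−523/2501)·258500/523 = 2.1037488
  Rural: (15460/34092)²·(1−3177/15460)·150100/3177 = 7.7192029
  → Var(ȳ_str) = 328.72149.
Var(ȳ_srs) = (1 − 3957/34092)·374500/3957 = 83.657424.
deff = 328.72149 / 83.657424 = 3.9294.

3.9294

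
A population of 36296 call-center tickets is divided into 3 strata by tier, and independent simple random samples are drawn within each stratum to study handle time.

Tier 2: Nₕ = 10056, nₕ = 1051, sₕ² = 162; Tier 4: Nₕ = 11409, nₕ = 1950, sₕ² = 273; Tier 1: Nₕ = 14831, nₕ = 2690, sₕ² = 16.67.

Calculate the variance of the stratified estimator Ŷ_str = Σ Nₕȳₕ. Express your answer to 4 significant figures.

Var(Ŷ_str) = Σₕ Nₕ²(1 − fₕ)sₕ²/nₕ.
Tier 2: 10056²·(1 − 1051/10056)·162/1051 = 1.3957938 × 10^7.
Tier 4: 11409²·(1 − 1950/11409)·273/1950 = 1.5108482 × 10^7.
Tier 1: 14831²·(1 − 2690/14831)·16.67/2690 = 1.1158562 × 10^6.
Sum = 3.0182276 × 10^7.

3.018 × 10^7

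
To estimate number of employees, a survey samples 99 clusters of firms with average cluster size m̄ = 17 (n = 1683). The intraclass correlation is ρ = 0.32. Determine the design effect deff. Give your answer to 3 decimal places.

6.120

deff = 1 + (17 − 1)·0.32 = 1 + 5.12 = 6.12.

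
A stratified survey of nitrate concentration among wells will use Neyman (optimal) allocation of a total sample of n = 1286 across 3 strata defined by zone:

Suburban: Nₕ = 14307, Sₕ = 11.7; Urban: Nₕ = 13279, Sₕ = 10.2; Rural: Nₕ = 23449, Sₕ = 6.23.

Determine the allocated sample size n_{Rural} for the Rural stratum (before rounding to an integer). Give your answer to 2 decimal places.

418.48

Neyman allocation: nₕ = n·NₕSₕ / Σⱼ NⱼSⱼ.
Σ NⱼSⱼ = 14307·11.7 + 13279·10.2 + 23449·6.23 = 448924.97.
n_{Rural} = 1286·23449·6.23 / 448924.97 = 418.48.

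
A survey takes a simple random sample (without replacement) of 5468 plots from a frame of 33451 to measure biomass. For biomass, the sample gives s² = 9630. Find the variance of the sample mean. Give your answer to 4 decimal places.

Under SRS without replacement, Var(ȳ) = (1 − f)·s²/n with f = n/N = 5468/33451 = 0.16346298.
Var(ȳ) = (1 − 0.16346298)·9630/5468 = 0.83653702·1.7611558 = 1.473272.

1.4733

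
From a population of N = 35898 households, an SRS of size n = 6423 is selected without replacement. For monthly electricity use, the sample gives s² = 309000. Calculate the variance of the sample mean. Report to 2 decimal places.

39.50

Under SRS without replacement, Var(ȳ) = (1 − f)·s²/n with f = n/N = 6423/35898 = 0.17892362.
Var(ȳ) = (1 − 0.17892362)·309000/6423 = 0.82107638·48.108361 = 39.500639.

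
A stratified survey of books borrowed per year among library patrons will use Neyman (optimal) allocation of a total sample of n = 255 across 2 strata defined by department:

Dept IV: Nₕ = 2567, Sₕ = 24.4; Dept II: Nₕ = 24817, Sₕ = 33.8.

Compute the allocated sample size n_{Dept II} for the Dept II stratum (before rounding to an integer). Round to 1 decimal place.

237.3

Neyman allocation: nₕ = n·NₕSₕ / Σⱼ NⱼSⱼ.
Σ NⱼSⱼ = 2567·24.4 + 24817·33.8 = 901449.4.
n_{Dept II} = 255·24817·33.8 / 901449.4 = 237.3.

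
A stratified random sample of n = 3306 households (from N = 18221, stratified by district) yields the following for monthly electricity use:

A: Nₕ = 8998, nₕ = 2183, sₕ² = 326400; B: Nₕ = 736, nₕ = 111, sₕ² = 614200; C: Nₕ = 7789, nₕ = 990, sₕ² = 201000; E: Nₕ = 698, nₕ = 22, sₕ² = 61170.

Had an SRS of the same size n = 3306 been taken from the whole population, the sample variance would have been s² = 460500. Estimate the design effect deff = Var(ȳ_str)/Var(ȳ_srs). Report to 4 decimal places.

0.6281

Var(ȳ_str) = Σ Wₕ²(1−fₕ)sₕ²/nₕ with Wₕ = Nₕ/18221:
  A: (8998/18221)²·(1−2183/8998)·326400/2183 = 27.616195
  B: (736/18221)²·(1−111/736)·614200/111 = 7.6665549
  C: (7789/18221)²·(1−990/7789)·201000/990 = 32.384947
  E: (698/18221)²·(1−22/698)·61170/22 = 3.9516048
  → Var(ȳ_str) = 71.619302.
Var(ȳ_srs) = (1 − 3306/18221)·460500/3306 = 114.01916.
deff = 71.619302 / 114.01916 = 0.6281.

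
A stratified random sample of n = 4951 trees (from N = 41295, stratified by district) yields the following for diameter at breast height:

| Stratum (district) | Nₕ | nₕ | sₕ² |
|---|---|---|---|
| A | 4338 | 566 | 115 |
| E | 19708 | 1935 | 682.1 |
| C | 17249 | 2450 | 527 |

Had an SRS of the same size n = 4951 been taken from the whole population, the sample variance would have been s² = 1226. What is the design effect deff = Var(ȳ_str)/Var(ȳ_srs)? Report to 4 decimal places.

0.4889

Var(ȳ_str) = Σ Wₕ²(1−fₕ)sₕ²/nₕ with Wₕ = Nₕ/41295:
  A: (4338/41295)²·(1−566/4338)·115/566 = 0.0019496098
  E: (19708/41295)²·(1−1935/19708)·682.1/1935 = 0.072406146
  C: (17249/41295)²·(1−2450/17249)·527/2450 = 0.032199259
  → Var(ȳ_str) = 0.10655501.
Var(ȳ_srs) = (1 − 4951/41295)·1226/4951 = 0.21793792.
deff = 0.10655501 / 0.21793792 = 0.4889.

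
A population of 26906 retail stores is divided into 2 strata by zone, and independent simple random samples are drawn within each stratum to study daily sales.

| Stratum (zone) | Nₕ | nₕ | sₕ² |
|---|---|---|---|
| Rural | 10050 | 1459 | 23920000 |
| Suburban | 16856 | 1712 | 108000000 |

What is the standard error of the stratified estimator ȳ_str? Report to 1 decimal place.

Var(ȳ_str) = Σₕ Wₕ²(1 − fₕ)sₕ²/nₕ with Wₕ = Nₕ/N, N = 26906.
Rural: Wₕ = 0.37352263; term = 0.37352263²·(1 − 0.14517413)·23920000/1459 = 1955.318.
Suburban: Wₕ = 0.62647737; term = 0.62647737²·(1 − 0.10156621)·108000000/1712 = 22244.203.
Sum = 24199.521.
SE = √(24199.521) = 155.6.

155.6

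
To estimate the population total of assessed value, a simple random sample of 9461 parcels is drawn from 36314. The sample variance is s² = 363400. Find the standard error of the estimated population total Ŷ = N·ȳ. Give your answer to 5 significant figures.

193530

Var(Ŷ) = N²·Var(ȳ) = N²·(1 − n/N)·s²/n.
f = 9461/36314 = 0.26053313; Var(ȳ) = 0.73946687·363400/9461 = 28.403156.
Var(Ŷ) = 36314² · 28.403156 = 3.7455429 × 10^10.
SE(Ŷ) = √(3.7455429 × 10^10) = 193530.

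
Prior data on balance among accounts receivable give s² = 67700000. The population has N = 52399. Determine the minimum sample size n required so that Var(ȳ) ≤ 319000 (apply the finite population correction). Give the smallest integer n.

212

Without fpc, n₀ = s²/D = 67700000/319000 = 212.2257.
With fpc, (1 − n/N)·s²/n ≤ D requires n ≥ n₀/(1 + n₀/N) = 212.2257/(1 + 212.2257/52399) = 211.3696.
Rounding up, n = 212.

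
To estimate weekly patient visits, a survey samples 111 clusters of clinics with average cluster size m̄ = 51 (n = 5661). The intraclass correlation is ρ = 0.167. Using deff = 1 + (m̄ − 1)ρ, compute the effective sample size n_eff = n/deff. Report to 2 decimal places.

605.45

deff = 1 + (51 − 1)·0.167 = 1 + 8.35 = 9.35.
n_eff = 5661 / 9.35 = 605.45.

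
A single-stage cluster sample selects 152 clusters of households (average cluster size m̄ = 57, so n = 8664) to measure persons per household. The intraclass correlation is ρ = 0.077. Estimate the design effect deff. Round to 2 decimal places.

deff = 1 + (57 − 1)·0.077 = 1 + 4.312 = 5.312.

5.31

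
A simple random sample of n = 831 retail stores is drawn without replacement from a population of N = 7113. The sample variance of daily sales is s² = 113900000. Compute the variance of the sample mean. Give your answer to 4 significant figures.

121100

Under SRS without replacement, Var(ȳ) = (1 − f)·s²/n with f = n/N = 831/7113 = 0.11682834.
Var(ȳ) = (1 − 0.11682834)·113900000/831 = 0.88317166·137063.78 = 121050.84.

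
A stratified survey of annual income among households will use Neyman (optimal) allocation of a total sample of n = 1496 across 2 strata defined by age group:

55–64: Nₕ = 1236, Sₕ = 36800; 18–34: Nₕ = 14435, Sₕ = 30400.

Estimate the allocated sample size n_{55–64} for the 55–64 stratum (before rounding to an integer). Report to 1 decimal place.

Neyman allocation: nₕ = n·NₕSₕ / Σⱼ NⱼSⱼ.
Σ NⱼSⱼ = 1236·36800 + 14435·30400 = 4.843088 × 10^8.
n_{55–64} = 1496·1236·36800 / (4.843088 × 10^8) = 140.5.

140.5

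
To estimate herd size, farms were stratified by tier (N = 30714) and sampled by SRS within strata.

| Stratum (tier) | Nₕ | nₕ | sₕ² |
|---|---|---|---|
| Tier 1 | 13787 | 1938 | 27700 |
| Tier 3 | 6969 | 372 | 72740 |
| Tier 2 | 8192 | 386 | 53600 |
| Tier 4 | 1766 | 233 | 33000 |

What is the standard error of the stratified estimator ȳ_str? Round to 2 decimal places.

Var(ȳ_str) = Σₕ Wₕ²(1 − fₕ)sₕ²/nₕ with Wₕ = Nₕ/N, N = 30714.
Tier 1: Wₕ = 0.44888325; term = 0.44888325²·(1 − 0.14056720)·27700/1938 = 2.4751682.
Tier 3: Wₕ = 0.22689979; term = 0.22689979²·(1 − 0.05337925)·72740/372 = 9.5295972.
Tier 2: Wₕ = 0.26671876; term = 0.26671876²·(1 − 0.04711914)·53600/386 = 9.412895.
Tier 4: Wₕ = 0.05749821; term = 0.05749821²·(1 − 0.13193658)·33000/233 = 0.40646028.
Sum = 21.824121.
SE = √(21.824121) = 4.67.

4.67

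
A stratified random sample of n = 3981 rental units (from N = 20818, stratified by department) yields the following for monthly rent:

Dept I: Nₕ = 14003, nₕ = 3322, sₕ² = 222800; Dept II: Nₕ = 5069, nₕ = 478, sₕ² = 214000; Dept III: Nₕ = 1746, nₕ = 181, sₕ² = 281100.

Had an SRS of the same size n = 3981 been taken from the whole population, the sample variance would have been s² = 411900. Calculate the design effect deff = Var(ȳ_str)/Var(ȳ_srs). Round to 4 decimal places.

Var(ȳ_str) = Σ Wₕ²(1−fₕ)sₕ²/nₕ with Wₕ = Nₕ/20818:
  Dept I: (14003/20818)²·(1−3322/14003)·222800/3322 = 23.145712
  Dept II: (5069/20818)²·(1−478/5069)·214000/478 = 24.040165
  Dept III: (1746/20818)²·(1−181/1746)·281100/181 = 9.791807
  → Var(ȳ_str) = 56.977684.
Var(ȳ_srs) = (1 − 3981/20818)·411900/3981 = 83.680703.
deff = 56.977684 / 83.680703 = 0.6809.

0.6809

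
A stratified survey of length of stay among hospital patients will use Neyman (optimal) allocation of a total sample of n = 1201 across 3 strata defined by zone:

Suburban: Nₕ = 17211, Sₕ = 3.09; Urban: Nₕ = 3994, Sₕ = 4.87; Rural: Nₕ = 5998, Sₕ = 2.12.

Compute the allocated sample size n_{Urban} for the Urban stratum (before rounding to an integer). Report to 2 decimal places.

Neyman allocation: nₕ = n·NₕSₕ / Σⱼ NⱼSⱼ.
Σ NⱼSⱼ = 17211·3.09 + 3994·4.87 + 5998·2.12 = 85348.53.
n_{Urban} = 1201·3994·4.87 / 85348.53 = 273.71.

273.71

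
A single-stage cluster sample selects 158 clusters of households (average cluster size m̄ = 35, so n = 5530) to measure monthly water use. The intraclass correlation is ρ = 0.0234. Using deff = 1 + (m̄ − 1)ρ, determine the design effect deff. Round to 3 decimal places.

deff = 1 + (35 − 1)·0.0234 = 1 + 0.7956 = 1.7956.

1.796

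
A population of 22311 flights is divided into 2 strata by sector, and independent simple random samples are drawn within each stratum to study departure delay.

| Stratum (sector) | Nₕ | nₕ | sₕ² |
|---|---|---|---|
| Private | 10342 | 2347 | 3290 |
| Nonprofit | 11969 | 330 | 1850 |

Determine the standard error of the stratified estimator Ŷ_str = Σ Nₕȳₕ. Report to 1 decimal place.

29947.8

Var(Ŷ_str) = Σₕ Nₕ²(1 − fₕ)sₕ²/nₕ.
Private: 10342²·(1 − 2347/10342)·3290/2347 = 1.1590597 × 10^8.
Nonprofit: 11969²·(1 − 330/11969)·1850/330 = 7.8096456 × 10^8.
Sum = 8.9687053 × 10^8.
SE = √(8.9687053 × 10^8) = 29947.8.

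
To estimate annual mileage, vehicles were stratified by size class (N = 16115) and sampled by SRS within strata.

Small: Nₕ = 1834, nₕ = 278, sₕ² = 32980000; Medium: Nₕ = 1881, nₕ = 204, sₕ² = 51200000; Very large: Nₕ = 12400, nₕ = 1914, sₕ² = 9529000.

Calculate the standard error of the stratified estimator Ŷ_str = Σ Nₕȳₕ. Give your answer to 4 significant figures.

Var(Ŷ_str) = Σₕ Nₕ²(1 − fₕ)sₕ²/nₕ.
Small: 1834²·(1 − 278/1834)·32980000/278 = 3.3854373 × 10^11.
Medium: 1881²·(1 − 204/1881)·51200000/204 = 7.9170184 × 10^11.
Very large: 12400²·(1 − 1914/12400)·9529000/1914 = 6.4734669 × 10^11.
Sum = 1.7775923 × 10^12.
SE = √(1.7775923 × 10^12) = 1.333 × 10^6.

1.333 × 10^6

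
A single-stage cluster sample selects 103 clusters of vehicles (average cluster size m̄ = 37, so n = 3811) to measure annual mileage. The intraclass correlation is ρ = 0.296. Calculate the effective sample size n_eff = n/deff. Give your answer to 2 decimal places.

deff = 1 + (37 − 1)·0.296 = 1 + 10.656 = 11.656.
n_eff = 3811 / 11.656 = 326.96.

326.96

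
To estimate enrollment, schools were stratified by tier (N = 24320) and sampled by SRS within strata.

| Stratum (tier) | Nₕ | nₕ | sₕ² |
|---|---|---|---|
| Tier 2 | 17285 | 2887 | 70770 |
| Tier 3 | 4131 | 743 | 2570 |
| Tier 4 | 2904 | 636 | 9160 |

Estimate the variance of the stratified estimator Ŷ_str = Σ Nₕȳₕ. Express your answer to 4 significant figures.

6.244 × 10^9

Var(Ŷ_str) = Σₕ Nₕ²(1 − fₕ)sₕ²/nₕ.
Tier 2: 17285²·(1 − 2887/17285)·70770/2887 = 6.1006199 × 10^9.
Tier 3: 4131²·(1 − 743/4131)·2570/743 = 4.8410872 × 10^7.
Tier 4: 2904²·(1 − 636/2904)·9160/636 = 9.4858886 × 10^7.
Sum = 6.2438897 × 10^9.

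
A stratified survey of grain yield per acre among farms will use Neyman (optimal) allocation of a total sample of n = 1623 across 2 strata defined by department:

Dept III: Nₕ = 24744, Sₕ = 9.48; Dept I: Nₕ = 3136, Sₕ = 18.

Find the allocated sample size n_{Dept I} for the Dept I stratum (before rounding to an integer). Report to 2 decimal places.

314.81

Neyman allocation: nₕ = n·NₕSₕ / Σⱼ NⱼSⱼ.
Σ NⱼSⱼ = 24744·9.48 + 3136·18 = 291021.12.
n_{Dept I} = 1623·3136·18 / 291021.12 = 314.81.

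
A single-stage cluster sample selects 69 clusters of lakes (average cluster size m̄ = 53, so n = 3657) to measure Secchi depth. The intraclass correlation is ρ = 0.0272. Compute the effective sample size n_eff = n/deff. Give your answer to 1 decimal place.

1514.7

deff = 1 + (53 − 1)·0.0272 = 1 + 1.4144 = 2.4144.
n_eff = 3657 / 2.4144 = 1514.7.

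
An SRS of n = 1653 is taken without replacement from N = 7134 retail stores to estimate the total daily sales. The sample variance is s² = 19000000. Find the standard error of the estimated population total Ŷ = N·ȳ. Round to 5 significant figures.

670400

Var(Ŷ) = N²·Var(ȳ) = N²·(1 − n/N)·s²/n.
f = 1653/7134 = 0.23170732; Var(ȳ) = 0.76829268·19000000/1653 = 8830.9504.
Var(Ŷ) = 7134² · 8830.9504 = 4.49442 × 10^11.
SE(Ŷ) = √(4.49442 × 10^11) = 670400.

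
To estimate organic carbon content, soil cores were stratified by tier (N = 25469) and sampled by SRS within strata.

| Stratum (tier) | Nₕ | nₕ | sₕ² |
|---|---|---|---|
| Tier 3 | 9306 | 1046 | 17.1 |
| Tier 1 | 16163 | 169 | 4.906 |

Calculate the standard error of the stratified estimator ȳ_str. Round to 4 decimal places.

0.1162

Var(ȳ_str) = Σₕ Wₕ²(1 − fₕ)sₕ²/nₕ with Wₕ = Nₕ/N, N = 25469.
Tier 3: Wₕ = 0.36538537; term = 0.36538537²·(1 − 0.11240060)·17.1/1046 = 0.0019372414.
Tier 1: Wₕ = 0.63461463; term = 0.63461463²·(1 − 0.01045598)·4.906/169 = 0.011569008.
Sum = 0.013506249.
SE = √(0.013506249) = 0.1162.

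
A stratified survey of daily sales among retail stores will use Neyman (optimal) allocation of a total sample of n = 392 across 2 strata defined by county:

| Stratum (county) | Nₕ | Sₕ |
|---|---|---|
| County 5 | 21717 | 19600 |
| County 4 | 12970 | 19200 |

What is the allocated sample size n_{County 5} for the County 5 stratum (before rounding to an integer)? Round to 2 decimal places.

247.31

Neyman allocation: nₕ = n·NₕSₕ / Σⱼ NⱼSⱼ.
Σ NⱼSⱼ = 21717·19600 + 12970·19200 = 6.746772 × 10^8.
n_{County 5} = 392·21717·19600 / (6.746772 × 10^8) = 247.31.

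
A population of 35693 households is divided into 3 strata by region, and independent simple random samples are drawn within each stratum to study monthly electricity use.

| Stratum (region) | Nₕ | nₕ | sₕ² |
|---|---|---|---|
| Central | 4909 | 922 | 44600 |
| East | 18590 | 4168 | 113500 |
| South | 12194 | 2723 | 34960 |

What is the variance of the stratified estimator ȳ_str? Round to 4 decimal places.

7.6377

Var(ȳ_str) = Σₕ Wₕ²(1 − fₕ)sₕ²/nₕ with Wₕ = Nₕ/N, N = 35693.
Central: Wₕ = 0.13753397; term = 0.13753397²·(1 − 0.18781829)·44600/922 = 0.74315106.
East: Wₕ = 0.52083041; term = 0.52083041²·(1 − 0.22420656)·113500/4168 = 5.7306902.
South: Wₕ = 0.34163561; term = 0.34163561²·(1 − 0.22330654)·34960/2723 = 1.1638572.
Sum = 7.6376985.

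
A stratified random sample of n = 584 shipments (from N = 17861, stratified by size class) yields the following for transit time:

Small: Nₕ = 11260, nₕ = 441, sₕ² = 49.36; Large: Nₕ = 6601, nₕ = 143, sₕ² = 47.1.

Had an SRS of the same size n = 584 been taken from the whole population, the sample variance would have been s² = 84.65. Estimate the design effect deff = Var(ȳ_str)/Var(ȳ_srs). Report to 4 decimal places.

Var(ȳ_str) = Σ Wₕ²(1−fₕ)sₕ²/nₕ with Wₕ = Nₕ/17861:
  Small: (11260/17861)²·(1−441/11260)·49.36/441 = 0.042741576
  Large: (6601/17861)²·(1−143/6601)·47.1/143 = 0.044013013
  → Var(ȳ_str) = 0.086754589.
Var(ȳ_srs) = (1 − 584/17861)·84.65/584 = 0.14020925.
deff = 0.086754589 / 0.14020925 = 0.6188.

0.6188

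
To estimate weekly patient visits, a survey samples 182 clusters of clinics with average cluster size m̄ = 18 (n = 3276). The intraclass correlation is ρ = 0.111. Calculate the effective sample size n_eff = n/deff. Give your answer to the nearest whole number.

deff = 1 + (18 − 1)·0.111 = 1 + 1.887 = 2.887.
n_eff = 3276 / 2.887 = 1135.

1135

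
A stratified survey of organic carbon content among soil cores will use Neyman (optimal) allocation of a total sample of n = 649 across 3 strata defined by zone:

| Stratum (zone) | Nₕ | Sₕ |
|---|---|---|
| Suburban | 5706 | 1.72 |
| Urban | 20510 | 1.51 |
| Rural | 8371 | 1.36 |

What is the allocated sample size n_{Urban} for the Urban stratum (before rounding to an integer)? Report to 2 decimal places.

Neyman allocation: nₕ = n·NₕSₕ / Σⱼ NⱼSⱼ.
Σ NⱼSⱼ = 5706·1.72 + 20510·1.51 + 8371·1.36 = 52168.98.
n_{Urban} = 649·20510·1.51 / 52168.98 = 385.28.

385.28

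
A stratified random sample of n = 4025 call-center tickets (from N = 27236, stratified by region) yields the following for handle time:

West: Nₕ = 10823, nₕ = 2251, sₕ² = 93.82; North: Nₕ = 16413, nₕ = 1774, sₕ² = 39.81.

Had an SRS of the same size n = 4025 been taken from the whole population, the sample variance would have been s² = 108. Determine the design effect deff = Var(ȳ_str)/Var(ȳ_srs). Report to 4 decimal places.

Var(ȳ_str) = Σ Wₕ²(1−fₕ)sₕ²/nₕ with Wₕ = Nₕ/27236:
  West: (10823/27236)²·(1−2251/10823)·93.82/2251 = 0.0052127045
  North: (16413/27236)²·(1−1774/16413)·39.81/1774 = 0.0072686087
  → Var(ȳ_str) = 0.012481313.
Var(ȳ_srs) = (1 − 4025/27236)·108/4025 = 0.022866958.
deff = 0.012481313 / 0.022866958 = 0.5458.

0.5458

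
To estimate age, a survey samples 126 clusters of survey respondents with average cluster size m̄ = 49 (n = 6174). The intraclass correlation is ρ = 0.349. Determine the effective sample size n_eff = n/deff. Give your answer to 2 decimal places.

347.79

deff = 1 + (49 − 1)·0.349 = 1 + 16.752 = 17.752.
n_eff = 6174 / 17.752 = 347.79.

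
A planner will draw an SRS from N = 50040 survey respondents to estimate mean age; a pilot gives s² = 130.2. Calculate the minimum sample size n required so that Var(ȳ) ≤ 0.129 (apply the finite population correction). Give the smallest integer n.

990

Without fpc, n₀ = s²/D = 130.2/0.129 = 1009.3023.
With fpc, (1 − n/N)·s²/n ≤ D requires n ≥ n₀/(1 + n₀/N) = 1009.3023/(1 + 1009.3023/50040) = 989.3473.
Rounding up, n = 990.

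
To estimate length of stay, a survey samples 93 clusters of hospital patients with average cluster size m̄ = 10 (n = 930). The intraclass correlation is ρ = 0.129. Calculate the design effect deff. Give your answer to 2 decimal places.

deff = 1 + (10 − 1)·0.129 = 1 + 1.161 = 2.161.

2.16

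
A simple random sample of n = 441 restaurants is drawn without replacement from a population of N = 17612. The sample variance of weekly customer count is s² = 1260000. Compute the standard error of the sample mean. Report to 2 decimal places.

Under SRS without replacement, Var(ȳ) = (1 − f)·s²/n with f = n/N = 441/17612 = 0.02503975.
Var(ȳ) = (1 − 0.02503975)·1260000/441 = 0.97496025·2857.1429 = 2785.6007.
SE(ȳ) = √(2785.6007) = 52.78.

52.78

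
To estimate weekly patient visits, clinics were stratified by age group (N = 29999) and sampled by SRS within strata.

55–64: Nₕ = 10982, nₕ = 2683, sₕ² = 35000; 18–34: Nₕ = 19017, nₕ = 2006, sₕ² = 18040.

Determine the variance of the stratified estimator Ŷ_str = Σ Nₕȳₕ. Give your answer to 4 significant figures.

4.098 × 10^9

Var(Ŷ_str) = Σₕ Nₕ²(1 − fₕ)sₕ²/nₕ.
55–64: 10982²·(1 − 2683/10982)·35000/2683 = 1.1889253 × 10^9.
18–34: 19017²·(1 − 2006/19017)·18040/2006 = 2.909226 × 10^9.
Sum = 4.0981513 × 10^9.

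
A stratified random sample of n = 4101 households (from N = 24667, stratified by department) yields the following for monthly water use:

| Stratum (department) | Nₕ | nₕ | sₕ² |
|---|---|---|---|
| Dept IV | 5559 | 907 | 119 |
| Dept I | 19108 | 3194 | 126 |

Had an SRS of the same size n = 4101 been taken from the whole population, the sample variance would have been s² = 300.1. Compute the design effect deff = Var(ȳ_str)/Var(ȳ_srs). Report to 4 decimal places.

Var(ȳ_str) = Σ Wₕ²(1−fₕ)sₕ²/nₕ with Wₕ = Nₕ/24667:
  Dept IV: (5559/24667)²·(1−907/5559)·119/907 = 0.0055762648
  Dept I: (19108/24667)²·(1−3194/19108)·126/3194 = 0.019715035
  → Var(ȳ_str) = 0.0252913.
Var(ȳ_srs) = (1 − 4101/24667)·300.1/4101 = 0.061011222.
deff = 0.0252913 / 0.061011222 = 0.4145.

0.4145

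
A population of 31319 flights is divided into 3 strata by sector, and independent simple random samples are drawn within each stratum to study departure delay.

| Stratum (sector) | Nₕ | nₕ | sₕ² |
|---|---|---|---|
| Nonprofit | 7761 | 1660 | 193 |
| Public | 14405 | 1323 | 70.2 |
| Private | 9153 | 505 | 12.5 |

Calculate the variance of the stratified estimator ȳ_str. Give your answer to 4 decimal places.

0.0178

Var(ȳ_str) = Σₕ Wₕ²(1 − fₕ)sₕ²/nₕ with Wₕ = Nₕ/N, N = 31319.
Nonprofit: Wₕ = 0.24780485; term = 0.24780485²·(1 − 0.21388996)·193/1660 = 0.0056124457.
Public: Wₕ = 0.45994444; term = 0.45994444²·(1 − 0.09184311)·70.2/1323 = 0.0101941.
Private: Wₕ = 0.29225071; term = 0.29225071²·(1 − 0.05517317)·12.5/505 = 0.001997478.
Sum = 0.017804024.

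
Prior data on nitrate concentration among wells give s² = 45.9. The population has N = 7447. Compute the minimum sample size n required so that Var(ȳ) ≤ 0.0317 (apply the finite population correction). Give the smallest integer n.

Without fpc, n₀ = s²/D = 45.9/0.0317 = 1447.9495.
With fpc, (1 − n/N)·s²/n ≤ D requires n ≥ n₀/(1 + n₀/N) = 1447.9495/(1 + 1447.9495/7447) = 1212.2475.
Rounding up, n = 1213.

1213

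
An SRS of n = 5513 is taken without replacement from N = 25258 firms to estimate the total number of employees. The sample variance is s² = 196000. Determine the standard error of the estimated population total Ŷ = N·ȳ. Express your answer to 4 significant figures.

Var(Ŷ) = N²·Var(ȳ) = N²·(1 − n/N)·s²/n.
f = 5513/25258 = 0.21826748; Var(ȳ) = 0.78173252·196000/5513 = 27.792413.
Var(Ŷ) = 25258² · 27.792413 = 1.773063 × 10^10.
SE(Ŷ) = √(1.773063 × 10^10) = 133200.

133200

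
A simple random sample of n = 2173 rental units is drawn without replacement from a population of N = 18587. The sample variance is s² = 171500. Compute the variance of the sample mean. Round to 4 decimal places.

69.6963

Under SRS without replacement, Var(ȳ) = (1 − f)·s²/n with f = n/N = 2173/18587 = 0.11690967.
Var(ȳ) = (1 − 0.11690967)·171500/2173 = 0.88309033·78.923148 = 69.696269.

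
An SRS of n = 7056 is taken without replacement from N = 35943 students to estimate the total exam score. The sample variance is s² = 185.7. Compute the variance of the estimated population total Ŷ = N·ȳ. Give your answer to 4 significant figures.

Var(Ŷ) = N²·Var(ȳ) = N²·(1 − n/N)·s²/n.
f = 7056/35943 = 0.19631083; Var(ȳ) = 0.80368917·185.7/7056 = 0.021151514.
Var(Ŷ) = 35943² · 0.021151514 = 2.7325625 × 10^7.

2.733 × 10^7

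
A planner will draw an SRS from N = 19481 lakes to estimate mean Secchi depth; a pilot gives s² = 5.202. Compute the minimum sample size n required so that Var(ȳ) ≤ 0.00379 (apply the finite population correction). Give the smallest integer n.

Without fpc, n₀ = s²/D = 5.202/0.00379 = 1372.5594.
With fpc, (1 − n/N)·s²/n ≤ D requires n ≥ n₀/(1 + n₀/N) = 1372.5594/(1 + 1372.5594/19481) = 1282.2190.
Rounding up, n = 1283.

1283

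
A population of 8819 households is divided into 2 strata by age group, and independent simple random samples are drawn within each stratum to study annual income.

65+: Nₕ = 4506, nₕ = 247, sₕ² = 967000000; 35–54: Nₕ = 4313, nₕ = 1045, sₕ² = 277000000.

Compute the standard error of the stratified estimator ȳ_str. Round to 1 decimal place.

1007.0

Var(ȳ_str) = Σₕ Wₕ²(1 − fₕ)sₕ²/nₕ with Wₕ = Nₕ/N, N = 8819.
65+: Wₕ = 0.51094228; term = 0.51094228²·(1 − 0.05481580)·967000000/247 = 966027.89.
35–54: Wₕ = 0.48905772; term = 0.48905772²·(1 − 0.24229075)·277000000/1045 = 48038.153.
Sum = 1.014066 × 10^6.
SE = √(1.014066 × 10^6) = 1007.0.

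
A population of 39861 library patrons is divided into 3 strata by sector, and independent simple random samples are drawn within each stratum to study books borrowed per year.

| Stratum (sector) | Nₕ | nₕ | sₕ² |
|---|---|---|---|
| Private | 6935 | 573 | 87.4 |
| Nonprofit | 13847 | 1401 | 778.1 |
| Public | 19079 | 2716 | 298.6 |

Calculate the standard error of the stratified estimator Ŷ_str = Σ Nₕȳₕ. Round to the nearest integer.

11695

Var(Ŷ_str) = Σₕ Nₕ²(1 − fₕ)sₕ²/nₕ.
Private: 6935²·(1 − 573/6935)·87.4/573 = 6.7297192 × 10^6.
Nonprofit: 13847²·(1 − 1401/13847)·778.1/1401 = 9.5715609 × 10^7.
Public: 19079²·(1 − 2716/19079)·298.6/2716 = 3.4322473 × 10^7.
Sum = 1.367678 × 10^8.
SE = √(1.367678 × 10^8) = 11695.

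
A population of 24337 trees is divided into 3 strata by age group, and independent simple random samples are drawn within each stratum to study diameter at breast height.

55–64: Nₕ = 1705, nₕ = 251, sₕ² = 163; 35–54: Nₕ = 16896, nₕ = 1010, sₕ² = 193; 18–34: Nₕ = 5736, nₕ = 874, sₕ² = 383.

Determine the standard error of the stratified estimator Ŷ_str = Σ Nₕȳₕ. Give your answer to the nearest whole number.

8070

Var(Ŷ_str) = Σₕ Nₕ²(1 − fₕ)sₕ²/nₕ.
55–64: 1705²·(1 − 251/1705)·163/251 = 1.609914 × 10^6.
35–54: 16896²·(1 − 1010/16896)·193/1010 = 5.12902 × 10^7.
18–34: 5736²·(1 − 874/5736)·383/874 = 1.2221132 × 10^7.
Sum = 6.5121246 × 10^7.
SE = √(6.5121246 × 10^7) = 8070.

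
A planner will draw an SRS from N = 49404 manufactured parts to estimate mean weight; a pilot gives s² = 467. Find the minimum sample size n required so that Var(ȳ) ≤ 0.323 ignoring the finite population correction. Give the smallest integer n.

1446

Without fpc, n₀ = s²/D = 467/0.323 = 1445.8204.
Rounding up, n = 1446.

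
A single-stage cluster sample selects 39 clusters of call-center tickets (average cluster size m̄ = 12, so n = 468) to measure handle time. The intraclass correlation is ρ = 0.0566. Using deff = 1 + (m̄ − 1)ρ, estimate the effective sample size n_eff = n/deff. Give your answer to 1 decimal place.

288.4

deff = 1 + (12 − 1)·0.0566 = 1 + 0.6226 = 1.6226.
n_eff = 468 / 1.6226 = 288.4.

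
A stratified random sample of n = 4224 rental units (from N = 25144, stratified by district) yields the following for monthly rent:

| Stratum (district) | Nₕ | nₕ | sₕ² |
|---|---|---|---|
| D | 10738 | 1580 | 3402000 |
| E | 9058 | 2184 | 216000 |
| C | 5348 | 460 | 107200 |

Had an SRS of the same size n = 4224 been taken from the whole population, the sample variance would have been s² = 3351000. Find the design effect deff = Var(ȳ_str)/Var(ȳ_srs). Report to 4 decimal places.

Var(ȳ_str) = Σ Wₕ²(1−fₕ)sₕ²/nₕ with Wₕ = Nₕ/25144:
  D: (10738/25144)²·(1−1580/10738)·3402000/1580 = 334.9134
  E: (9058/25144)²·(1−2184/9058)·216000/2184 = 9.7403424
  C: (5348/25144)²·(1−460/5348)·107200/460 = 9.6358674
  → Var(ȳ_str) = 354.28961.
Var(ȳ_srs) = (1 − 4224/25144)·3351000/4224 = 660.05151.
deff = 354.28961 / 660.05151 = 0.5368.

0.5368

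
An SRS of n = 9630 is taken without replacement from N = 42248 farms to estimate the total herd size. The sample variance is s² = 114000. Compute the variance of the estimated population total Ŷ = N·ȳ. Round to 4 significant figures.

1.631 × 10^10

Var(Ŷ) = N²·Var(ȳ) = N²·(1 − n/N)·s²/n.
f = 9630/42248 = 0.22793978; Var(ȳ) = 0.77206022·114000/9630 = 9.1396536.
Var(Ŷ) = 42248² · 9.1396536 = 1.6313308 × 10^10.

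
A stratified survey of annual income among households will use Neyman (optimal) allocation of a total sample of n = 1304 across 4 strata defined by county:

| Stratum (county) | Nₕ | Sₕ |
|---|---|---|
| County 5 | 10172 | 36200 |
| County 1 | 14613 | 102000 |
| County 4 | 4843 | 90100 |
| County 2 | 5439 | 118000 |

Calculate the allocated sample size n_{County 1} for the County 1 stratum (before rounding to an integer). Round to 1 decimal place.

661.8

Neyman allocation: nₕ = n·NₕSₕ / Σⱼ NⱼSⱼ.
Σ NⱼSⱼ = 10172·36200 + 14613·102000 + 4843·90100 + 5439·118000 = 2.9369087 × 10^9.
n_{County 1} = 1304·14613·102000 / (2.9369087 × 10^9) = 661.8.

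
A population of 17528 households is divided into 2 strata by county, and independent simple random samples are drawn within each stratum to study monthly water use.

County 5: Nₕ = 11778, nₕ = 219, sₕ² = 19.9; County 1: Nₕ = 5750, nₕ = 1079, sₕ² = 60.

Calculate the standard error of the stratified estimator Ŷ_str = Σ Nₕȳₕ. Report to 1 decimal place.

3723.5

Var(Ŷ_str) = Σₕ Nₕ²(1 − fₕ)sₕ²/nₕ.
County 5: 11778²·(1 − 219/11778)·19.9/219 = 1.2370885 × 10^7.
County 1: 5750²·(1 − 1079/5750)·60/1079 = 1.4935079 × 10^6.
Sum = 1.3864393 × 10^7.
SE = √(1.3864393 × 10^7) = 3723.5.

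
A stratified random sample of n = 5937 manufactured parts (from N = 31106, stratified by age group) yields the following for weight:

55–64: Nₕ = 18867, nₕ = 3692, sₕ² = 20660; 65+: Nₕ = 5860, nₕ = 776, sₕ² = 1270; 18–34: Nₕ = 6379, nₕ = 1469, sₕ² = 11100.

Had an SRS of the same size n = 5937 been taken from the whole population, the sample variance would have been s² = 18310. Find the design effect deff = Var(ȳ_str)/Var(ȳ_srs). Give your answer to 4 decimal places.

0.7818

Var(ȳ_str) = Σ Wₕ²(1−fₕ)sₕ²/nₕ with Wₕ = Nₕ/31106:
  55–64: (18867/31106)²·(1−3692/18867)·20660/3692 = 1.6558151
  65+: (5860/31106)²·(1−776/5860)·1270/776 = 0.050391446
  18–34: (6379/31106)²·(1−1469/6379)·11100/1469 = 0.24459464
  → Var(ȳ_str) = 1.9508012.
Var(ȳ_srs) = (1 − 5937/31106)·18310/5937 = 2.4954168.
deff = 1.9508012 / 2.4954168 = 0.7818.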